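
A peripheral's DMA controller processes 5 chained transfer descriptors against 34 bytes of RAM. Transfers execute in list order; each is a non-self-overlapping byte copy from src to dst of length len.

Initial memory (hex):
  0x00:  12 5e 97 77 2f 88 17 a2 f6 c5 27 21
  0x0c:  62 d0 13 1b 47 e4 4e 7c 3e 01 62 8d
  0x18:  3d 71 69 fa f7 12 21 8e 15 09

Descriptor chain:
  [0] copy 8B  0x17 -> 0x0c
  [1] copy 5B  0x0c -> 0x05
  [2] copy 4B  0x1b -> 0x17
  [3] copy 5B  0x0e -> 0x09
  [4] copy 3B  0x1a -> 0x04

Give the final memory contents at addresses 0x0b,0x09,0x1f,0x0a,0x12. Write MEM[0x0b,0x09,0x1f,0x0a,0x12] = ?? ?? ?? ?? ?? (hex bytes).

#0 dst[0x0c+8] := {0x8d,0x3d,0x71,0x69,0xfa,0xf7,0x12,0x21}
#1 dst[0x05+5] := {0x8d,0x3d,0x71,0x69,0xfa}
#2 dst[0x17+4] := {0xfa,0xf7,0x12,0x21}
#3 dst[0x09+5] := {0x71,0x69,0xfa,0xf7,0x12}
#4 dst[0x04+3] := {0x21,0xfa,0xf7}
query mem[0x0b]=0xfa, mem[0x09]=0x71, mem[0x1f]=0x8e, mem[0x0a]=0x69, mem[0x12]=0x12

MEM[0x0b,0x09,0x1f,0x0a,0x12] = fa 71 8e 69 12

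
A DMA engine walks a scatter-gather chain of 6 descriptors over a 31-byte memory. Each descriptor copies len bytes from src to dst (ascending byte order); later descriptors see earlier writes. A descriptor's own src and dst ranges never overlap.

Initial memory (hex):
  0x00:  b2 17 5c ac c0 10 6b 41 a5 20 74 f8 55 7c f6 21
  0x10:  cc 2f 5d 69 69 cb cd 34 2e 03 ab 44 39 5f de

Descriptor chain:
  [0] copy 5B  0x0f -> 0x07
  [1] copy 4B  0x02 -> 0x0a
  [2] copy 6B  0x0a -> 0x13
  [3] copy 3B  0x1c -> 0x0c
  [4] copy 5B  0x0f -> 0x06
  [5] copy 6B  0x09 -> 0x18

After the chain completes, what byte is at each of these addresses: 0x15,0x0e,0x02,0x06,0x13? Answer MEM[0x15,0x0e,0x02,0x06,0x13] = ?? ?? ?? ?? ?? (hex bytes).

#0 dst[0x07+5] := {0x21,0xcc,0x2f,0x5d,0x69}
#1 dst[0x0a+4] := {0x5c,0xac,0xc0,0x10}
#2 dst[0x13+6] := {0x5c,0xac,0xc0,0x10,0xf6,0x21}
#3 dst[0x0c+3] := {0x39,0x5f,0xde}
#4 dst[0x06+5] := {0x21,0xcc,0x2f,0x5d,0x5c}
#5 dst[0x18+6] := {0x5d,0x5c,0xac,0x39,0x5f,0xde}
query mem[0x15]=0xc0, mem[0x0e]=0xde, mem[0x02]=0x5c, mem[0x06]=0x21, mem[0x13]=0x5c

MEM[0x15,0x0e,0x02,0x06,0x13] = c0 de 5c 21 5c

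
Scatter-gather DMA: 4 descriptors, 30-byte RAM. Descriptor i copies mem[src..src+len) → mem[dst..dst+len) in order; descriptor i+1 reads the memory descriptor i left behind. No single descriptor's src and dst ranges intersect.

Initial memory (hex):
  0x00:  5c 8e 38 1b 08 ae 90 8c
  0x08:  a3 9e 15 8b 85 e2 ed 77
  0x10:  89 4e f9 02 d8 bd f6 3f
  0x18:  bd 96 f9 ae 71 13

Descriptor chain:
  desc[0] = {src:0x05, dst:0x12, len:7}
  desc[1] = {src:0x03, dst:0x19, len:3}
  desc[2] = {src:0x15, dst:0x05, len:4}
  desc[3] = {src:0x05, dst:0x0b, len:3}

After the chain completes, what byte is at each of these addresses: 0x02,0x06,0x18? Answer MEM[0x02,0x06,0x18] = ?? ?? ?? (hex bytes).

MEM[0x02,0x06,0x18] = 38 9e 8b

D0: mem[0x12..0x18] <- [ae 90 8c a3 9e 15 8b]
D1: mem[0x19..0x1b] <- [1b 08 ae]
D2: mem[0x05..0x08] <- [a3 9e 15 8b]
D3: mem[0x0b..0x0d] <- [a3 9e 15]
query mem[0x02]=0x38, mem[0x06]=0x9e, mem[0x18]=0x8b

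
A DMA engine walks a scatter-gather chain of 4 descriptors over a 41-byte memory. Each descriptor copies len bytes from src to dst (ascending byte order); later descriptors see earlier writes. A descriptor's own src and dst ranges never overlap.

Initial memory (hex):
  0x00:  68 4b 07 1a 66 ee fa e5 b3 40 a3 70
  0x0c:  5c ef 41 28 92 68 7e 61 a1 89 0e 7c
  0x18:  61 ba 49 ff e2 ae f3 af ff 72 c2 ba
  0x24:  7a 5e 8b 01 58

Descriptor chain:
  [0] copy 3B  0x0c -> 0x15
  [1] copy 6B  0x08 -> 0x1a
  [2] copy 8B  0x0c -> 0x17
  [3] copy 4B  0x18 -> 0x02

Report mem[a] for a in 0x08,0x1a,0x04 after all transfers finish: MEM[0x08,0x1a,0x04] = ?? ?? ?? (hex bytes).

D0: mem[0x15..0x17] <- [5c ef 41]
D1: mem[0x1a..0x1f] <- [b3 40 a3 70 5c ef]
D2: mem[0x17..0x1e] <- [5c ef 41 28 92 68 7e 61]
D3: mem[0x02..0x05] <- [ef 41 28 92]
query mem[0x08]=0xb3, mem[0x1a]=0x28, mem[0x04]=0x28

MEM[0x08,0x1a,0x04] = b3 28 28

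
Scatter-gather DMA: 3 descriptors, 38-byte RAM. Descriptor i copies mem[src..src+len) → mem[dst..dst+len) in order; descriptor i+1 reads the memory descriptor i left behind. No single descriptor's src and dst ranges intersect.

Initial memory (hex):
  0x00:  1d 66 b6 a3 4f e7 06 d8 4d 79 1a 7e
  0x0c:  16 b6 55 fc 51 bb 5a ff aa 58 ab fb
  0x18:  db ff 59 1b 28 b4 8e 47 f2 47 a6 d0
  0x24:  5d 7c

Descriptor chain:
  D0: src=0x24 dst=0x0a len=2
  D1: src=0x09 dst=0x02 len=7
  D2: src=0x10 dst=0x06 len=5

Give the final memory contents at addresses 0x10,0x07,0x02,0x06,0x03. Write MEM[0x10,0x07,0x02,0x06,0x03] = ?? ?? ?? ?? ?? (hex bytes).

  after D0: wrote 2B at 0x0a = 5d7c
  after D1: wrote 7B at 0x02 = 795d7c16b655fc
  after D2: wrote 5B at 0x06 = 51bb5affaa
query mem[0x10]=0x51, mem[0x07]=0xbb, mem[0x02]=0x79, mem[0x06]=0x51, mem[0x03]=0x5d

MEM[0x10,0x07,0x02,0x06,0x03] = 51 bb 79 51 5d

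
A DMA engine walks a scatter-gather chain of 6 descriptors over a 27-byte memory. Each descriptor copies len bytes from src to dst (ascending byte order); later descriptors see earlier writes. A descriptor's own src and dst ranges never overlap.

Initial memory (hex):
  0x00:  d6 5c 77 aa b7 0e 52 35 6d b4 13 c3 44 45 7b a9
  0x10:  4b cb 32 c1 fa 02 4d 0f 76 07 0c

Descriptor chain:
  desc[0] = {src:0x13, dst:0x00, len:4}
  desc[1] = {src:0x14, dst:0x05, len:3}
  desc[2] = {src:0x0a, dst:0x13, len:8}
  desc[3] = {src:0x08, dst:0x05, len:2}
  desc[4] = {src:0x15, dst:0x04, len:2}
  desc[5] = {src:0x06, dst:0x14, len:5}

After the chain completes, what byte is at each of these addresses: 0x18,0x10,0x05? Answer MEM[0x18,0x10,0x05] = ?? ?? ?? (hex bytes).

#0 dst[0x00+4] := {0xc1,0xfa,0x02,0x4d}
#1 dst[0x05+3] := {0xfa,0x02,0x4d}
#2 dst[0x13+8] := {0x13,0xc3,0x44,0x45,0x7b,0xa9,0x4b,0xcb}
#3 dst[0x05+2] := {0x6d,0xb4}
#4 dst[0x04+2] := {0x44,0x45}
#5 dst[0x14+5] := {0xb4,0x4d,0x6d,0xb4,0x13}
query mem[0x18]=0x13, mem[0x10]=0x4b, mem[0x05]=0x45

MEM[0x18,0x10,0x05] = 13 4b 45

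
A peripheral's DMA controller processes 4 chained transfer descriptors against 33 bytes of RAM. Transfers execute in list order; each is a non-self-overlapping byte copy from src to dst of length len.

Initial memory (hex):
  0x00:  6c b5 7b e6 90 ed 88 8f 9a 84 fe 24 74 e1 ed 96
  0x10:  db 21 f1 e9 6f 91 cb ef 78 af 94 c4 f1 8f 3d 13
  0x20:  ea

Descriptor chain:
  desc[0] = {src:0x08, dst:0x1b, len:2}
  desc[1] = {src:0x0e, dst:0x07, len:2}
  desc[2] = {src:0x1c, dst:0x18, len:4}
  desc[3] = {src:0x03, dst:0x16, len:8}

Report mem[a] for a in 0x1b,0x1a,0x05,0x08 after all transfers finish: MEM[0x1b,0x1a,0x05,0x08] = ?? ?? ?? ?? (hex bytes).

MEM[0x1b,0x1a,0x05,0x08] = 96 ed ed 96

#0 dst[0x1b+2] := {0x9a,0x84}
#1 dst[0x07+2] := {0xed,0x96}
#2 dst[0x18+4] := {0x84,0x8f,0x3d,0x13}
#3 dst[0x16+8] := {0xe6,0x90,0xed,0x88,0xed,0x96,0x84,0xfe}
query mem[0x1b]=0x96, mem[0x1a]=0xed, mem[0x05]=0xed, mem[0x08]=0x96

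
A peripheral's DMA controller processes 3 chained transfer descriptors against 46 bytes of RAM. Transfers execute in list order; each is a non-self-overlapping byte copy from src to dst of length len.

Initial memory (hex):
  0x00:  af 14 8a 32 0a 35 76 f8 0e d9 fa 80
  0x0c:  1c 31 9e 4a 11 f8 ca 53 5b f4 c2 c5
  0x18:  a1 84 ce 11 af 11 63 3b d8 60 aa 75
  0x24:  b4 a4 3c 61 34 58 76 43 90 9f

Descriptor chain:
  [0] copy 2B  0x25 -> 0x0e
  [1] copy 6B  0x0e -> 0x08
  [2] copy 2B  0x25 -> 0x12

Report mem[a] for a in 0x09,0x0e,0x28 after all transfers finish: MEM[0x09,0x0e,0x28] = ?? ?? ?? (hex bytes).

MEM[0x09,0x0e,0x28] = 3c a4 34

[0] 0x25->0x0e len=2 : a4 3c
[1] 0x0e->0x08 len=6 : a4 3c 11 f8 ca 53
[2] 0x25->0x12 len=2 : a4 3c
query mem[0x09]=0x3c, mem[0x0e]=0xa4, mem[0x28]=0x34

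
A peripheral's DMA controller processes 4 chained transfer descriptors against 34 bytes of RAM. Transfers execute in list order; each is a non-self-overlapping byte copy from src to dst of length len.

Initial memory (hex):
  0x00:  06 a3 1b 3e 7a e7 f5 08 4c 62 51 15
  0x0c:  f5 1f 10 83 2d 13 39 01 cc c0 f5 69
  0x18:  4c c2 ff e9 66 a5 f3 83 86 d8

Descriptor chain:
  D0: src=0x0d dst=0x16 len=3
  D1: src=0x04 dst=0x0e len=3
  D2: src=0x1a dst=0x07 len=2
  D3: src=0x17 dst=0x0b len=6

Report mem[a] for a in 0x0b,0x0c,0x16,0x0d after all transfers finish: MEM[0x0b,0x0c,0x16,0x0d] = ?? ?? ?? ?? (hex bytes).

D0: mem[0x16..0x18] <- [1f 10 83]
D1: mem[0x0e..0x10] <- [7a e7 f5]
D2: mem[0x07..0x08] <- [ff e9]
D3: mem[0x0b..0x10] <- [10 83 c2 ff e9 66]
query mem[0x0b]=0x10, mem[0x0c]=0x83, mem[0x16]=0x1f, mem[0x0d]=0xc2

MEM[0x0b,0x0c,0x16,0x0d] = 10 83 1f c2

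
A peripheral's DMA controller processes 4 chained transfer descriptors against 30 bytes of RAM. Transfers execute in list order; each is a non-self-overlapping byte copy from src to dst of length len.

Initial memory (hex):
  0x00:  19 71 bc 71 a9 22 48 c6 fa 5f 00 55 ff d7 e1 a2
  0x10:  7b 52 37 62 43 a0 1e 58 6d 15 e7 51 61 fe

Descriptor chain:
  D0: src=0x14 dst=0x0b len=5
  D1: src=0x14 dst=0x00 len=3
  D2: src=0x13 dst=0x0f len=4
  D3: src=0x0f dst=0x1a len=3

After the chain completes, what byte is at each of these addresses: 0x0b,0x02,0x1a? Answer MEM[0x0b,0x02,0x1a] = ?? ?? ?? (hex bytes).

MEM[0x0b,0x02,0x1a] = 43 1e 62

  after D0: wrote 5B at 0x0b = 43a01e586d
  after D1: wrote 3B at 0x00 = 43a01e
  after D2: wrote 4B at 0x0f = 6243a01e
  after D3: wrote 3B at 0x1a = 6243a0
query mem[0x0b]=0x43, mem[0x02]=0x1e, mem[0x1a]=0x62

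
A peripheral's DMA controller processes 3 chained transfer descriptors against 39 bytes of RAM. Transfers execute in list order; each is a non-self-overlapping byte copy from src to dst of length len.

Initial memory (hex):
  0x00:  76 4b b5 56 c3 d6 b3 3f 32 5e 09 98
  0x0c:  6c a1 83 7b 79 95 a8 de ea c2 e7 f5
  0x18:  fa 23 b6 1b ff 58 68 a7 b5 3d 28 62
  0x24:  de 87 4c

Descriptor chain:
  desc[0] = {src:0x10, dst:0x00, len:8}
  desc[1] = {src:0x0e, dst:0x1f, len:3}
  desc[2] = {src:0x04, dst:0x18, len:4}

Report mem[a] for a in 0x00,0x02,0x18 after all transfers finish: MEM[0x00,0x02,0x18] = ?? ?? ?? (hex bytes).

MEM[0x00,0x02,0x18] = 79 a8 ea

[0] 0x10->0x00 len=8 : 79 95 a8 de ea c2 e7 f5
[1] 0x0e->0x1f len=3 : 83 7b 79
[2] 0x04->0x18 len=4 : ea c2 e7 f5
query mem[0x00]=0x79, mem[0x02]=0xa8, mem[0x18]=0xea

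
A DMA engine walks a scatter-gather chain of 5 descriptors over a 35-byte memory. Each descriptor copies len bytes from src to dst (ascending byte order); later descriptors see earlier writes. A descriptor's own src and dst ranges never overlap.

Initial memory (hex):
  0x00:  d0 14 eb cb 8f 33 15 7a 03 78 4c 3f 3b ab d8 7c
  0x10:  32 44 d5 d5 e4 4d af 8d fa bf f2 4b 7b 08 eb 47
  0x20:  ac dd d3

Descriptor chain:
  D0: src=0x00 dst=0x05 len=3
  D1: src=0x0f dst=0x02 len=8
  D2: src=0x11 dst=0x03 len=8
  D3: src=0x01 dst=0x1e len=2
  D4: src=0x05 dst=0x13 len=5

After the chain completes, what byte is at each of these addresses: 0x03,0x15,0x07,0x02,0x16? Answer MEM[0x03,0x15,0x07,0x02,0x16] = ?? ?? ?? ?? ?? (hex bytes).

#0 dst[0x05+3] := {0xd0,0x14,0xeb}
#1 dst[0x02+8] := {0x7c,0x32,0x44,0xd5,0xd5,0xe4,0x4d,0xaf}
#2 dst[0x03+8] := {0x44,0xd5,0xd5,0xe4,0x4d,0xaf,0x8d,0xfa}
#3 dst[0x1e+2] := {0x14,0x7c}
#4 dst[0x13+5] := {0xd5,0xe4,0x4d,0xaf,0x8d}
query mem[0x03]=0x44, mem[0x15]=0x4d, mem[0x07]=0x4d, mem[0x02]=0x7c, mem[0x16]=0xaf

MEM[0x03,0x15,0x07,0x02,0x16] = 44 4d 4d 7c af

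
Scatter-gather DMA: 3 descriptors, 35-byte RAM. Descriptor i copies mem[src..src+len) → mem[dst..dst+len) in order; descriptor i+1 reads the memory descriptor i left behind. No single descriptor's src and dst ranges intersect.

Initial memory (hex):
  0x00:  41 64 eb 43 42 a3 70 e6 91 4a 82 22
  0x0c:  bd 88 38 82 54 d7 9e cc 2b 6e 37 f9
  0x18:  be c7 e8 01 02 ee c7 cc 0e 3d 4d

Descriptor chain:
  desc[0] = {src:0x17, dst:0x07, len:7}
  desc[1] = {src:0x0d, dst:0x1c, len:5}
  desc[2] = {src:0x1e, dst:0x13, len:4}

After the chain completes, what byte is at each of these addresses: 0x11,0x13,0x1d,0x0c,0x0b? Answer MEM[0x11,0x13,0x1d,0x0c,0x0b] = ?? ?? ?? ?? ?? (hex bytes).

MEM[0x11,0x13,0x1d,0x0c,0x0b] = d7 82 38 02 01

  after D0: wrote 7B at 0x07 = f9bec7e80102ee
  after D1: wrote 5B at 0x1c = ee388254d7
  after D2: wrote 4B at 0x13 = 8254d73d
query mem[0x11]=0xd7, mem[0x13]=0x82, mem[0x1d]=0x38, mem[0x0c]=0x02, mem[0x0b]=0x01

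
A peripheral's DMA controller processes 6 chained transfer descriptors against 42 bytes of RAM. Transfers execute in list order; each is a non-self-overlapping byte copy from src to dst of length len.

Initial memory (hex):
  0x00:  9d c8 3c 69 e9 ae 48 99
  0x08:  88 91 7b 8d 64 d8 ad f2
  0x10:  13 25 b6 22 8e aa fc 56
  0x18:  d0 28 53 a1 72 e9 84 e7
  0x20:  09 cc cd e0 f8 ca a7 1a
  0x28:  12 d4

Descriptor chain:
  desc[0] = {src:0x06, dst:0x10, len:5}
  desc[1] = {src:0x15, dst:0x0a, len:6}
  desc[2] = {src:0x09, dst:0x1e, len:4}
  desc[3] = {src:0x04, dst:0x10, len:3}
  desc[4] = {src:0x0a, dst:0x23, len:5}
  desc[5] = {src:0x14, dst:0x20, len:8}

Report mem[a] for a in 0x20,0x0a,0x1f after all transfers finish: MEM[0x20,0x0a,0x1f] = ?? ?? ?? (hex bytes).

MEM[0x20,0x0a,0x1f] = 7b aa aa

[0] 0x06->0x10 len=5 : 48 99 88 91 7b
[1] 0x15->0x0a len=6 : aa fc 56 d0 28 53
[2] 0x09->0x1e len=4 : 91 aa fc 56
[3] 0x04->0x10 len=3 : e9 ae 48
[4] 0x0a->0x23 len=5 : aa fc 56 d0 28
[5] 0x14->0x20 len=8 : 7b aa fc 56 d0 28 53 a1
query mem[0x20]=0x7b, mem[0x0a]=0xaa, mem[0x1f]=0xaa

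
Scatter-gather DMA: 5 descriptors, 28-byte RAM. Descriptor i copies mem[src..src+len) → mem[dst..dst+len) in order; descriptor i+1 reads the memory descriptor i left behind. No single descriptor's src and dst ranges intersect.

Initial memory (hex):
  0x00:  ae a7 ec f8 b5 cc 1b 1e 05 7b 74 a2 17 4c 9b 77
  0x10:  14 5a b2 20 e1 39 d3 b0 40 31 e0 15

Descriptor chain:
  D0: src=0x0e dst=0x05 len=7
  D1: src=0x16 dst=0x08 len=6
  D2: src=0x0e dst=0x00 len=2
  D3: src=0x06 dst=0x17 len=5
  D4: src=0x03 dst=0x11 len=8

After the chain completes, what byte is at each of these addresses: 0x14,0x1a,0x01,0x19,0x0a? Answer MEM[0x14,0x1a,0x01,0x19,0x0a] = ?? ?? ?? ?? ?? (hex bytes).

MEM[0x14,0x1a,0x01,0x19,0x0a] = 77 b0 77 d3 40

D0: mem[0x05..0x0b] <- [9b 77 14 5a b2 20 e1]
D1: mem[0x08..0x0d] <- [d3 b0 40 31 e0 15]
D2: mem[0x00..0x01] <- [9b 77]
D3: mem[0x17..0x1b] <- [77 14 d3 b0 40]
D4: mem[0x11..0x18] <- [f8 b5 9b 77 14 d3 b0 40]
query mem[0x14]=0x77, mem[0x1a]=0xb0, mem[0x01]=0x77, mem[0x19]=0xd3, mem[0x0a]=0x40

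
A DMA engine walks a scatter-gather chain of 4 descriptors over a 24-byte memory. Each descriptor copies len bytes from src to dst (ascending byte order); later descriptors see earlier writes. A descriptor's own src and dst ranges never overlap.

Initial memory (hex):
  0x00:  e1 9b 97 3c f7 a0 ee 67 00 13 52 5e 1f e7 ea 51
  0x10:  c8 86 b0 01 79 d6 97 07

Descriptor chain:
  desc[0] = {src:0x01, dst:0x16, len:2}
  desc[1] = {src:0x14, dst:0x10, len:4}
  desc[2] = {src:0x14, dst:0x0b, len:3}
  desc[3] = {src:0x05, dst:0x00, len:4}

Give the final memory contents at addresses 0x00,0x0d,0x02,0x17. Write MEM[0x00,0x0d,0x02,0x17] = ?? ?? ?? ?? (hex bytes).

MEM[0x00,0x0d,0x02,0x17] = a0 9b 67 97

D0: mem[0x16..0x17] <- [9b 97]
D1: mem[0x10..0x13] <- [79 d6 9b 97]
D2: mem[0x0b..0x0d] <- [79 d6 9b]
D3: mem[0x00..0x03] <- [a0 ee 67 00]
query mem[0x00]=0xa0, mem[0x0d]=0x9b, mem[0x02]=0x67, mem[0x17]=0x97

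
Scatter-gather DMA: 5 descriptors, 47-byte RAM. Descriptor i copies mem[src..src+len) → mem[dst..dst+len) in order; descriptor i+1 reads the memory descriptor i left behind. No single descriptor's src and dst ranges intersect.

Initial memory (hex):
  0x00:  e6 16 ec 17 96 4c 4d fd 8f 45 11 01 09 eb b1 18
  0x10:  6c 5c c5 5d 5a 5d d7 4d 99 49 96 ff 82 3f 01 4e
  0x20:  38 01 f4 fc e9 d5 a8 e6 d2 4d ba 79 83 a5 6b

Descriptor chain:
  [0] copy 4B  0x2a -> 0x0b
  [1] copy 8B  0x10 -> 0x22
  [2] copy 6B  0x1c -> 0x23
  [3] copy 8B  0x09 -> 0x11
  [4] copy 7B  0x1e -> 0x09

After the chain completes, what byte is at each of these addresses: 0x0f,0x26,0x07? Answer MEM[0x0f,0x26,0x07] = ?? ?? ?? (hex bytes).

MEM[0x0f,0x26,0x07] = 3f 4e fd

D0: mem[0x0b..0x0e] <- [ba 79 83 a5]
D1: mem[0x22..0x29] <- [6c 5c c5 5d 5a 5d d7 4d]
D2: mem[0x23..0x28] <- [82 3f 01 4e 38 01]
D3: mem[0x11..0x18] <- [45 11 ba 79 83 a5 18 6c]
D4: mem[0x09..0x0f] <- [01 4e 38 01 6c 82 3f]
query mem[0x0f]=0x3f, mem[0x26]=0x4e, mem[0x07]=0xfd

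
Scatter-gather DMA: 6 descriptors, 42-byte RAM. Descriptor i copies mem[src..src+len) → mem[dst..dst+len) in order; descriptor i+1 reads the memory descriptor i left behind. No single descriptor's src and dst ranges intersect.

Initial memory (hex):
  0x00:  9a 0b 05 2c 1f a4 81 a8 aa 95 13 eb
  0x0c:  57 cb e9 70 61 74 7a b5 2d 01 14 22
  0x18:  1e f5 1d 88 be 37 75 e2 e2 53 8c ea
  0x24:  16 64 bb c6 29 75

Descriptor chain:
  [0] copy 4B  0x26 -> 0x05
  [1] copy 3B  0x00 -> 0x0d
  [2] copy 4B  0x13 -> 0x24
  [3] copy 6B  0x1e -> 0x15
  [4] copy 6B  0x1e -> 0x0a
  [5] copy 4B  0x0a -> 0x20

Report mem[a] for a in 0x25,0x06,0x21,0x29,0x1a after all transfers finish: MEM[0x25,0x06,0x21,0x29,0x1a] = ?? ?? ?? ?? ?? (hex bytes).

MEM[0x25,0x06,0x21,0x29,0x1a] = 2d c6 e2 75 ea

[0] 0x26->0x05 len=4 : bb c6 29 75
[1] 0x00->0x0d len=3 : 9a 0b 05
[2] 0x13->0x24 len=4 : b5 2d 01 14
[3] 0x1e->0x15 len=6 : 75 e2 e2 53 8c ea
[4] 0x1e->0x0a len=6 : 75 e2 e2 53 8c ea
[5] 0x0a->0x20 len=4 : 75 e2 e2 53
query mem[0x25]=0x2d, mem[0x06]=0xc6, mem[0x21]=0xe2, mem[0x29]=0x75, mem[0x1a]=0xea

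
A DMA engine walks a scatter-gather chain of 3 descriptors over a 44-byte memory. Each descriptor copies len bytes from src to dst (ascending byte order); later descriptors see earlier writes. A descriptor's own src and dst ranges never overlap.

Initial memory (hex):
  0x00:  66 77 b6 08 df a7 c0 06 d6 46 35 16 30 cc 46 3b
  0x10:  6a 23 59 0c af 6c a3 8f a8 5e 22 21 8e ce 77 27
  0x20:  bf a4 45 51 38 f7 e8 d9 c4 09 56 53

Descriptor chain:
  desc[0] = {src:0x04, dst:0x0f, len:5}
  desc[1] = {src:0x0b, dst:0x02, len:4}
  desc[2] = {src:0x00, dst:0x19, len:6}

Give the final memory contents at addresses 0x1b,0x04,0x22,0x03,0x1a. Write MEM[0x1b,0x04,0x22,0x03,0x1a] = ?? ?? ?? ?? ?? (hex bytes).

MEM[0x1b,0x04,0x22,0x03,0x1a] = 16 cc 45 30 77

[0] 0x04->0x0f len=5 : df a7 c0 06 d6
[1] 0x0b->0x02 len=4 : 16 30 cc 46
[2] 0x00->0x19 len=6 : 66 77 16 30 cc 46
query mem[0x1b]=0x16, mem[0x04]=0xcc, mem[0x22]=0x45, mem[0x03]=0x30, mem[0x1a]=0x77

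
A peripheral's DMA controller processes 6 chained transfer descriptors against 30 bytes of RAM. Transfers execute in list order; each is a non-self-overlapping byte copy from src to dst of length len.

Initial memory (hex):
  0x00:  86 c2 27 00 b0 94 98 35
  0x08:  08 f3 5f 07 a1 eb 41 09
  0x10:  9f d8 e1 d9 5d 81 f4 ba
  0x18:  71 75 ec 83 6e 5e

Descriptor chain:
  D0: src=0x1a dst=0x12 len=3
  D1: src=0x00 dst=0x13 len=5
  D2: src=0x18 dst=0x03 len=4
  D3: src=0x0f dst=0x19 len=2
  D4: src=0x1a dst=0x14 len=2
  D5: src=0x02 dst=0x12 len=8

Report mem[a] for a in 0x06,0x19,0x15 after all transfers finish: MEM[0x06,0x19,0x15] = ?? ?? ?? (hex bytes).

#0 dst[0x12+3] := {0xec,0x83,0x6e}
#1 dst[0x13+5] := {0x86,0xc2,0x27,0x00,0xb0}
#2 dst[0x03+4] := {0x71,0x75,0xec,0x83}
#3 dst[0x19+2] := {0x09,0x9f}
#4 dst[0x14+2] := {0x9f,0x83}
#5 dst[0x12+8] := {0x27,0x71,0x75,0xec,0x83,0x35,0x08,0xf3}
query mem[0x06]=0x83, mem[0x19]=0xf3, mem[0x15]=0xec

MEM[0x06,0x19,0x15] = 83 f3 ec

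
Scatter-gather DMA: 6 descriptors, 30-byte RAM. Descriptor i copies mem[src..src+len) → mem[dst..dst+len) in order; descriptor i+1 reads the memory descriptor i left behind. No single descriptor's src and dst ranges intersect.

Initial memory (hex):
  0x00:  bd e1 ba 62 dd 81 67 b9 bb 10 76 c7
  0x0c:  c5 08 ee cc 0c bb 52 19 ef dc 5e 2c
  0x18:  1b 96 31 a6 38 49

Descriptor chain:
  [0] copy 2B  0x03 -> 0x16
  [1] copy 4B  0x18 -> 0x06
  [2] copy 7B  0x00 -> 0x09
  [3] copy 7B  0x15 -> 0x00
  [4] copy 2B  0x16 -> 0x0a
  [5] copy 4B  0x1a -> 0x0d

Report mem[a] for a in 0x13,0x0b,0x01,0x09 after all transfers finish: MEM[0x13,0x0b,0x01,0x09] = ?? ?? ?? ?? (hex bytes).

  after D0: wrote 2B at 0x16 = 62dd
  after D1: wrote 4B at 0x06 = 1b9631a6
  after D2: wrote 7B at 0x09 = bde1ba62dd811b
  after D3: wrote 7B at 0x00 = dc62dd1b9631a6
  after D4: wrote 2B at 0x0a = 62dd
  after D5: wrote 4B at 0x0d = 31a63849
query mem[0x13]=0x19, mem[0x0b]=0xdd, mem[0x01]=0x62, mem[0x09]=0xbd

MEM[0x13,0x0b,0x01,0x09] = 19 dd 62 bd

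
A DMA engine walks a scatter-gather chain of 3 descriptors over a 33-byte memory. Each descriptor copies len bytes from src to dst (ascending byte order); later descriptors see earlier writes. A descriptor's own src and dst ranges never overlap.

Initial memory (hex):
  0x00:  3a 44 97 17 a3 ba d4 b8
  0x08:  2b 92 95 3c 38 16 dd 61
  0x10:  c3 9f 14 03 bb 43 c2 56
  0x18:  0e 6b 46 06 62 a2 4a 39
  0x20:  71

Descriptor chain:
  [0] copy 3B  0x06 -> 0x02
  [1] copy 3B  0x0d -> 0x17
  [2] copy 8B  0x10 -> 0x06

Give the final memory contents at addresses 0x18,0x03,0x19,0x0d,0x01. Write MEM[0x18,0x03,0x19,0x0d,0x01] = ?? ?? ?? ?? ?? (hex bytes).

  after D0: wrote 3B at 0x02 = d4b82b
  after D1: wrote 3B at 0x17 = 16dd61
  after D2: wrote 8B at 0x06 = c39f1403bb43c216
query mem[0x18]=0xdd, mem[0x03]=0xb8, mem[0x19]=0x61, mem[0x0d]=0x16, mem[0x01]=0x44

MEM[0x18,0x03,0x19,0x0d,0x01] = dd b8 61 16 44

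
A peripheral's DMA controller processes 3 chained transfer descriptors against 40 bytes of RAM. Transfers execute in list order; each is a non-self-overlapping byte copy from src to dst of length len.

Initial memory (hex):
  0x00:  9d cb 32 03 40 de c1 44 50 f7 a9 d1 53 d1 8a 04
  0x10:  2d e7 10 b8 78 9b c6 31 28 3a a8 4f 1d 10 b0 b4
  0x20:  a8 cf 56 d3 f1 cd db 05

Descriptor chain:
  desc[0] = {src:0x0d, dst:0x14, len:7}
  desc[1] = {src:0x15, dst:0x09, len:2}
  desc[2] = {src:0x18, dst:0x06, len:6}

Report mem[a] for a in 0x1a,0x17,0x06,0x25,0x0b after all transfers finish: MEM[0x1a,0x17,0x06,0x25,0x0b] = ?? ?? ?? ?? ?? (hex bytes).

[0] 0x0d->0x14 len=7 : d1 8a 04 2d e7 10 b8
[1] 0x15->0x09 len=2 : 8a 04
[2] 0x18->0x06 len=6 : e7 10 b8 4f 1d 10
query mem[0x1a]=0xb8, mem[0x17]=0x2d, mem[0x06]=0xe7, mem[0x25]=0xcd, mem[0x0b]=0x10

MEM[0x1a,0x17,0x06,0x25,0x0b] = b8 2d e7 cd 10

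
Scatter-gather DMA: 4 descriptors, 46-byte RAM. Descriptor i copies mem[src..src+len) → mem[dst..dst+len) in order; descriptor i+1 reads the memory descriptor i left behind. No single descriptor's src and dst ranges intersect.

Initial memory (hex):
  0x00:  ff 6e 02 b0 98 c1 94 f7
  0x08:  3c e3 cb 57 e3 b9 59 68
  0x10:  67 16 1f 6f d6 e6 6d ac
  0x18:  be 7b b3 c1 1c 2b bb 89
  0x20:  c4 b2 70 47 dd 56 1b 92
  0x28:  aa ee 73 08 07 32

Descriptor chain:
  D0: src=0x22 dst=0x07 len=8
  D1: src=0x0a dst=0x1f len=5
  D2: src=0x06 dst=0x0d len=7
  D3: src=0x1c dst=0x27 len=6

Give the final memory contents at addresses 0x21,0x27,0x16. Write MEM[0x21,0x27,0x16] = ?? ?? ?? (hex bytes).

[0] 0x22->0x07 len=8 : 70 47 dd 56 1b 92 aa ee
[1] 0x0a->0x1f len=5 : 56 1b 92 aa ee
[2] 0x06->0x0d len=7 : 94 70 47 dd 56 1b 92
[3] 0x1c->0x27 len=6 : 1c 2b bb 56 1b 92
query mem[0x21]=0x92, mem[0x27]=0x1c, mem[0x16]=0x6d

MEM[0x21,0x27,0x16] = 92 1c 6d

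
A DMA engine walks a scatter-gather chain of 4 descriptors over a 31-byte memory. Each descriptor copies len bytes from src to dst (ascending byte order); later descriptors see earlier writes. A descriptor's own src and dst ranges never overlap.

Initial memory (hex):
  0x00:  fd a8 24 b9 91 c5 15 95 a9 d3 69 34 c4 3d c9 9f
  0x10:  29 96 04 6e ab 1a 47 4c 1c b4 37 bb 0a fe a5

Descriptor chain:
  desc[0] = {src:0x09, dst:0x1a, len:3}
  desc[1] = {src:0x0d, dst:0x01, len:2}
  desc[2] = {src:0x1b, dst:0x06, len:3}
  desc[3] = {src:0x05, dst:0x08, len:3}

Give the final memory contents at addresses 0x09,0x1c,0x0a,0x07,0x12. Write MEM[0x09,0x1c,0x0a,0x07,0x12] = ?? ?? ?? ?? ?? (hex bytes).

D0: mem[0x1a..0x1c] <- [d3 69 34]
D1: mem[0x01..0x02] <- [3d c9]
D2: mem[0x06..0x08] <- [69 34 fe]
D3: mem[0x08..0x0a] <- [c5 69 34]
query mem[0x09]=0x69, mem[0x1c]=0x34, mem[0x0a]=0x34, mem[0x07]=0x34, mem[0x12]=0x04

MEM[0x09,0x1c,0x0a,0x07,0x12] = 69 34 34 34 04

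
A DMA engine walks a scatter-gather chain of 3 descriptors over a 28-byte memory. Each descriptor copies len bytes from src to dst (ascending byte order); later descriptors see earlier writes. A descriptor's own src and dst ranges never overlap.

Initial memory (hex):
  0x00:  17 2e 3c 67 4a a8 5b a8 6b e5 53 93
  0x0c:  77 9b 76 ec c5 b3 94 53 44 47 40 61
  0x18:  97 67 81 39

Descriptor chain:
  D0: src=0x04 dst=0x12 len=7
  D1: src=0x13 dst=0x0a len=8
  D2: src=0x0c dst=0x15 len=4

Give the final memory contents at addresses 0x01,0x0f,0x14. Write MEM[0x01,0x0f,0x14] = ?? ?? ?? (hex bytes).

#0 dst[0x12+7] := {0x4a,0xa8,0x5b,0xa8,0x6b,0xe5,0x53}
#1 dst[0x0a+8] := {0xa8,0x5b,0xa8,0x6b,0xe5,0x53,0x67,0x81}
#2 dst[0x15+4] := {0xa8,0x6b,0xe5,0x53}
query mem[0x01]=0x2e, mem[0x0f]=0x53, mem[0x14]=0x5b

MEM[0x01,0x0f,0x14] = 2e 53 5b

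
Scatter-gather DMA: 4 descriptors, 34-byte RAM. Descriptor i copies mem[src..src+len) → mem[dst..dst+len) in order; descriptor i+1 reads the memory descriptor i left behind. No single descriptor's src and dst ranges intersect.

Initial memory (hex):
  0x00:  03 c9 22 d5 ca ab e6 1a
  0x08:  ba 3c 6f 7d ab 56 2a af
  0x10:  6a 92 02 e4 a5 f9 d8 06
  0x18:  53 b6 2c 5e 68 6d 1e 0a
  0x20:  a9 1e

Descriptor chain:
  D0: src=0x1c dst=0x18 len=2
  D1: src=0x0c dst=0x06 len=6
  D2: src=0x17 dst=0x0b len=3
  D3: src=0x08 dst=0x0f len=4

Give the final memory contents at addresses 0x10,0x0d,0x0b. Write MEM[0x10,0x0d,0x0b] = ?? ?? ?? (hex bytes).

#0 dst[0x18+2] := {0x68,0x6d}
#1 dst[0x06+6] := {0xab,0x56,0x2a,0xaf,0x6a,0x92}
#2 dst[0x0b+3] := {0x06,0x68,0x6d}
#3 dst[0x0f+4] := {0x2a,0xaf,0x6a,0x06}
query mem[0x10]=0xaf, mem[0x0d]=0x6d, mem[0x0b]=0x06

MEM[0x10,0x0d,0x0b] = af 6d 06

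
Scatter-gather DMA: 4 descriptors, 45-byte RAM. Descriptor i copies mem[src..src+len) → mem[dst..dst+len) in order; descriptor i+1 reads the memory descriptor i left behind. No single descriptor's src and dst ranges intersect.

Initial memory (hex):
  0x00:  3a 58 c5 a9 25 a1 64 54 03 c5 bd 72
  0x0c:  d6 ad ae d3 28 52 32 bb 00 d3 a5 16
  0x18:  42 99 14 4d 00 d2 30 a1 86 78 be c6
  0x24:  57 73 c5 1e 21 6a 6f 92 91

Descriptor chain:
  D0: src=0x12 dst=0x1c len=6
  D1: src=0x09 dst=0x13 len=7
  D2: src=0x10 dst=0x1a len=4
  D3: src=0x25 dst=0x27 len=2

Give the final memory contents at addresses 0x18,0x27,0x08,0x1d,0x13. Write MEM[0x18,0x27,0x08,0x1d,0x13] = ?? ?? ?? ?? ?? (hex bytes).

  after D0: wrote 6B at 0x1c = 32bb00d3a516
  after D1: wrote 7B at 0x13 = c5bd72d6adaed3
  after D2: wrote 4B at 0x1a = 285232c5
  after D3: wrote 2B at 0x27 = 73c5
query mem[0x18]=0xae, mem[0x27]=0x73, mem[0x08]=0x03, mem[0x1d]=0xc5, mem[0x13]=0xc5

MEM[0x18,0x27,0x08,0x1d,0x13] = ae 73 03 c5 c5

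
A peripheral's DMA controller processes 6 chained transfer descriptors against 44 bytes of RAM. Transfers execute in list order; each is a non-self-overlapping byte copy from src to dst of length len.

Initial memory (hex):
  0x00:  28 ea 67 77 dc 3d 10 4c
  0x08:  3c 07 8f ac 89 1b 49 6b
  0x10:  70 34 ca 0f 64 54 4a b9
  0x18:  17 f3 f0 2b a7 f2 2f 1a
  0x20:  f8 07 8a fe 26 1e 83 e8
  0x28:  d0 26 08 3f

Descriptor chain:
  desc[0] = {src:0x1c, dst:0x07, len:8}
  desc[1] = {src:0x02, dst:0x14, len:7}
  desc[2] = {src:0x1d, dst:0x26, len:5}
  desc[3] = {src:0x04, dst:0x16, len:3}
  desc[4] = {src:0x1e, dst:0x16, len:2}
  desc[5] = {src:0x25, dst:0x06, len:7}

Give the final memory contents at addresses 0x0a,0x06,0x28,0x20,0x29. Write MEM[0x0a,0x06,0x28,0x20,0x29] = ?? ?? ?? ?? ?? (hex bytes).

[0] 0x1c->0x07 len=8 : a7 f2 2f 1a f8 07 8a fe
[1] 0x02->0x14 len=7 : 67 77 dc 3d 10 a7 f2
[2] 0x1d->0x26 len=5 : f2 2f 1a f8 07
[3] 0x04->0x16 len=3 : dc 3d 10
[4] 0x1e->0x16 len=2 : 2f 1a
[5] 0x25->0x06 len=7 : 1e f2 2f 1a f8 07 3f
query mem[0x0a]=0xf8, mem[0x06]=0x1e, mem[0x28]=0x1a, mem[0x20]=0xf8, mem[0x29]=0xf8

MEM[0x0a,0x06,0x28,0x20,0x29] = f8 1e 1a f8 f8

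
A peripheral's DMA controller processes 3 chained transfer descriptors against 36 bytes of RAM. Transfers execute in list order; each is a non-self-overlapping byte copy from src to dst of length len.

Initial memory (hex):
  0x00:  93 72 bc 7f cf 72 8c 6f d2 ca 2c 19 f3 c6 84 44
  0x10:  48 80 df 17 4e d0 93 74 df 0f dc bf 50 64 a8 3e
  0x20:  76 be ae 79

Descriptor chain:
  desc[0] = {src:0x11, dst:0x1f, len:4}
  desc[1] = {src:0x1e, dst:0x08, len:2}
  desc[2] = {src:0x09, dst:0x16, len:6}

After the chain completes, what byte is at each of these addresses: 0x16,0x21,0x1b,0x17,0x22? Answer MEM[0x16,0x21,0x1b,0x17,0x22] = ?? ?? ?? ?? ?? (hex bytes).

#0 dst[0x1f+4] := {0x80,0xdf,0x17,0x4e}
#1 dst[0x08+2] := {0xa8,0x80}
#2 dst[0x16+6] := {0x80,0x2c,0x19,0xf3,0xc6,0x84}
query mem[0x16]=0x80, mem[0x21]=0x17, mem[0x1b]=0x84, mem[0x17]=0x2c, mem[0x22]=0x4e

MEM[0x16,0x21,0x1b,0x17,0x22] = 80 17 84 2c 4e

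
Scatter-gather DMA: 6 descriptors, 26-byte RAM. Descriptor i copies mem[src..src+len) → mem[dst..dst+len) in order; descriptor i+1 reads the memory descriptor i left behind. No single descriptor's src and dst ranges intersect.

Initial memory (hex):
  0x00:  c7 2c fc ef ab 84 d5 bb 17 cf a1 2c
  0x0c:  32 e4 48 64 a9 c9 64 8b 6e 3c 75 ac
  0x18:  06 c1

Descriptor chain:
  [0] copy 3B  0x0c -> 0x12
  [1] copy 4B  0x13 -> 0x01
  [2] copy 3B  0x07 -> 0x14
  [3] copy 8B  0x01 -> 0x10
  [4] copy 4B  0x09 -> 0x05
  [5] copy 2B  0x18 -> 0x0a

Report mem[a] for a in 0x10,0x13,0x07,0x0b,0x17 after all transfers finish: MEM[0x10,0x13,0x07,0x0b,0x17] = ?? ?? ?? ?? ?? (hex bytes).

[0] 0x0c->0x12 len=3 : 32 e4 48
[1] 0x13->0x01 len=4 : e4 48 3c 75
[2] 0x07->0x14 len=3 : bb 17 cf
[3] 0x01->0x10 len=8 : e4 48 3c 75 84 d5 bb 17
[4] 0x09->0x05 len=4 : cf a1 2c 32
[5] 0x18->0x0a len=2 : 06 c1
query mem[0x10]=0xe4, mem[0x13]=0x75, mem[0x07]=0x2c, mem[0x0b]=0xc1, mem[0x17]=0x17

MEM[0x10,0x13,0x07,0x0b,0x17] = e4 75 2c c1 17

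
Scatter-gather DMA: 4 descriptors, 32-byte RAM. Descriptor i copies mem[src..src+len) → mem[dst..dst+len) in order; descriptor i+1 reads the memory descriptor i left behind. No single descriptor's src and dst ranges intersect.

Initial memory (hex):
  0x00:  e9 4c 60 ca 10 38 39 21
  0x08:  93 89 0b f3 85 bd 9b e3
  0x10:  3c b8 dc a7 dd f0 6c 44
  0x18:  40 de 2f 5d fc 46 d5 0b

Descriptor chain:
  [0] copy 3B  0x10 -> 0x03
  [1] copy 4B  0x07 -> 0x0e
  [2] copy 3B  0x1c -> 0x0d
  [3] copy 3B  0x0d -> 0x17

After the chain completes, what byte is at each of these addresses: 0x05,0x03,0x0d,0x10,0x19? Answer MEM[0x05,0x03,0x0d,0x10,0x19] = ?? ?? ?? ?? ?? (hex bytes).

#0 dst[0x03+3] := {0x3c,0xb8,0xdc}
#1 dst[0x0e+4] := {0x21,0x93,0x89,0x0b}
#2 dst[0x0d+3] := {0xfc,0x46,0xd5}
#3 dst[0x17+3] := {0xfc,0x46,0xd5}
query mem[0x05]=0xdc, mem[0x03]=0x3c, mem[0x0d]=0xfc, mem[0x10]=0x89, mem[0x19]=0xd5

MEM[0x05,0x03,0x0d,0x10,0x19] = dc 3c fc 89 d5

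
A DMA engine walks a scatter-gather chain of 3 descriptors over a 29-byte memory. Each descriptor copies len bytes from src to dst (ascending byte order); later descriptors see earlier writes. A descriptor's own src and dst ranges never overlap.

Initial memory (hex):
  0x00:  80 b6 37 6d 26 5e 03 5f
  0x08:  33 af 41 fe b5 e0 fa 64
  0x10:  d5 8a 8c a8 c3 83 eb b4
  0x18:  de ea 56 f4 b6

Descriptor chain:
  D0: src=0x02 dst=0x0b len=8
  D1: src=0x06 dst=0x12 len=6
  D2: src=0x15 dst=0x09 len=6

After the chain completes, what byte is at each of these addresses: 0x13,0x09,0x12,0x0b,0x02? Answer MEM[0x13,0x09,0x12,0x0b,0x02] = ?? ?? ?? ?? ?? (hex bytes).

MEM[0x13,0x09,0x12,0x0b,0x02] = 5f af 03 37 37

D0: mem[0x0b..0x12] <- [37 6d 26 5e 03 5f 33 af]
D1: mem[0x12..0x17] <- [03 5f 33 af 41 37]
D2: mem[0x09..0x0e] <- [af 41 37 de ea 56]
query mem[0x13]=0x5f, mem[0x09]=0xaf, mem[0x12]=0x03, mem[0x0b]=0x37, mem[0x02]=0x37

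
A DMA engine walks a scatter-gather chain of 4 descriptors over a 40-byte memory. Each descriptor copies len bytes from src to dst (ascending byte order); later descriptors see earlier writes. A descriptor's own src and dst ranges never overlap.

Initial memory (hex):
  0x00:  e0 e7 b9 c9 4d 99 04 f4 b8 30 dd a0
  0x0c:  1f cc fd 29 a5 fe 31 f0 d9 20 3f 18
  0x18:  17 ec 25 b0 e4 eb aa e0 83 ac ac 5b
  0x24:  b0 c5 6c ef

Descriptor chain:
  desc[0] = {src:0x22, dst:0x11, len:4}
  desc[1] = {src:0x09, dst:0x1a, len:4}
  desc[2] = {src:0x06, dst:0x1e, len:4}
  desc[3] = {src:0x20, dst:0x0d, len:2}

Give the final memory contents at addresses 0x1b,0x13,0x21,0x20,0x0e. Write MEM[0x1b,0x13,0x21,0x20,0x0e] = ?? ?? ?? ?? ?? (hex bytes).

D0: mem[0x11..0x14] <- [ac 5b b0 c5]
D1: mem[0x1a..0x1d] <- [30 dd a0 1f]
D2: mem[0x1e..0x21] <- [04 f4 b8 30]
D3: mem[0x0d..0x0e] <- [b8 30]
query mem[0x1b]=0xdd, mem[0x13]=0xb0, mem[0x21]=0x30, mem[0x20]=0xb8, mem[0x0e]=0x30

MEM[0x1b,0x13,0x21,0x20,0x0e] = dd b0 30 b8 30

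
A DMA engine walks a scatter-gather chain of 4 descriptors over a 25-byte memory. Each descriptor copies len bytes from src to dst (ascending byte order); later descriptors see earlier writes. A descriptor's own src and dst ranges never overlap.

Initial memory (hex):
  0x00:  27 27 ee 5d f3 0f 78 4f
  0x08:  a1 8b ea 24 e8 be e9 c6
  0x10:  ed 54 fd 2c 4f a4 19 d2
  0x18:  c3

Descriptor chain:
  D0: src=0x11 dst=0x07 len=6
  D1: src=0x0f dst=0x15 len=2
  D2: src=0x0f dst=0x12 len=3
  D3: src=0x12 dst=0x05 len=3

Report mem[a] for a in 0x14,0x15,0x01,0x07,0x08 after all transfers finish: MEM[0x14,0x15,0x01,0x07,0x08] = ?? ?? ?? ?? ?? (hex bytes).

MEM[0x14,0x15,0x01,0x07,0x08] = 54 c6 27 54 fd

  after D0: wrote 6B at 0x07 = 54fd2c4fa419
  after D1: wrote 2B at 0x15 = c6ed
  after D2: wrote 3B at 0x12 = c6ed54
  after D3: wrote 3B at 0x05 = c6ed54
query mem[0x14]=0x54, mem[0x15]=0xc6, mem[0x01]=0x27, mem[0x07]=0x54, mem[0x08]=0xfd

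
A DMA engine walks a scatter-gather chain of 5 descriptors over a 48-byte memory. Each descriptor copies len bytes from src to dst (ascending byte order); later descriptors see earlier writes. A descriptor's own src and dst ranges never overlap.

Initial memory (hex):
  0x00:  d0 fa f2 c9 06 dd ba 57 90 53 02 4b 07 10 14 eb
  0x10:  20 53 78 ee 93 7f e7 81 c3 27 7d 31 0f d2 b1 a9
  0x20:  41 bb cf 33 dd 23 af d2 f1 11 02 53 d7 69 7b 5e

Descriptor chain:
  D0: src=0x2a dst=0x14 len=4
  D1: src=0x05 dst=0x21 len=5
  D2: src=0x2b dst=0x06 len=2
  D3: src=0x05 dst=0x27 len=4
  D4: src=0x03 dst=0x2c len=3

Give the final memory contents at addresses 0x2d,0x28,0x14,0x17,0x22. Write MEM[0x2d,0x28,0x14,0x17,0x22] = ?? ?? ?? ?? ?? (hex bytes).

MEM[0x2d,0x28,0x14,0x17,0x22] = 06 53 02 69 ba

D0: mem[0x14..0x17] <- [02 53 d7 69]
D1: mem[0x21..0x25] <- [dd ba 57 90 53]
D2: mem[0x06..0x07] <- [53 d7]
D3: mem[0x27..0x2a] <- [dd 53 d7 90]
D4: mem[0x2c..0x2e] <- [c9 06 dd]
query mem[0x2d]=0x06, mem[0x28]=0x53, mem[0x14]=0x02, mem[0x17]=0x69, mem[0x22]=0xba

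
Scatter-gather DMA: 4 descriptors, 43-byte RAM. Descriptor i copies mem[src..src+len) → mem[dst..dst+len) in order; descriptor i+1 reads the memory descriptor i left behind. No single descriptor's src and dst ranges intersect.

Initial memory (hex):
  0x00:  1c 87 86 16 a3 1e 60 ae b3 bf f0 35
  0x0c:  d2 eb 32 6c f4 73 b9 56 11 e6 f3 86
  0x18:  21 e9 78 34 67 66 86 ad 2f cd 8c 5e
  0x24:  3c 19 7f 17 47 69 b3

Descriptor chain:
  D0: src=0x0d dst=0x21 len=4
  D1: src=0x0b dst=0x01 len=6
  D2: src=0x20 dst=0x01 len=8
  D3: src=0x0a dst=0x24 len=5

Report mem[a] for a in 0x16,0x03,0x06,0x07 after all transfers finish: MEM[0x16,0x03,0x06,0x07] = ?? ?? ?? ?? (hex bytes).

  after D0: wrote 4B at 0x21 = eb326cf4
  after D1: wrote 6B at 0x01 = 35d2eb326cf4
  after D2: wrote 8B at 0x01 = 2feb326cf4197f17
  after D3: wrote 5B at 0x24 = f035d2eb32
query mem[0x16]=0xf3, mem[0x03]=0x32, mem[0x06]=0x19, mem[0x07]=0x7f

MEM[0x16,0x03,0x06,0x07] = f3 32 19 7f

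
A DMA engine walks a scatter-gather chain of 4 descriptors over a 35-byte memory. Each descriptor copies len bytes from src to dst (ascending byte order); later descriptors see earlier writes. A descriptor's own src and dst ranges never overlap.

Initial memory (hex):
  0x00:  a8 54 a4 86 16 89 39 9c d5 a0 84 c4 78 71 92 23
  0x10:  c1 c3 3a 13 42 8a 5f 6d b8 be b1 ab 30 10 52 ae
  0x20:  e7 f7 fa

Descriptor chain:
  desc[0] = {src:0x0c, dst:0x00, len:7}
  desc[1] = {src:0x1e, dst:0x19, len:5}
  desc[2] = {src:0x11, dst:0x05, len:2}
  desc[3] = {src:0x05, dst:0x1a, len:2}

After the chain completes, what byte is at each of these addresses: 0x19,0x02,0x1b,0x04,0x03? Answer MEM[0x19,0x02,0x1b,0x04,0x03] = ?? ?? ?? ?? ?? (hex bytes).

D0: mem[0x00..0x06] <- [78 71 92 23 c1 c3 3a]
D1: mem[0x19..0x1d] <- [52 ae e7 f7 fa]
D2: mem[0x05..0x06] <- [c3 3a]
D3: mem[0x1a..0x1b] <- [c3 3a]
query mem[0x19]=0x52, mem[0x02]=0x92, mem[0x1b]=0x3a, mem[0x04]=0xc1, mem[0x03]=0x23

MEM[0x19,0x02,0x1b,0x04,0x03] = 52 92 3a c1 23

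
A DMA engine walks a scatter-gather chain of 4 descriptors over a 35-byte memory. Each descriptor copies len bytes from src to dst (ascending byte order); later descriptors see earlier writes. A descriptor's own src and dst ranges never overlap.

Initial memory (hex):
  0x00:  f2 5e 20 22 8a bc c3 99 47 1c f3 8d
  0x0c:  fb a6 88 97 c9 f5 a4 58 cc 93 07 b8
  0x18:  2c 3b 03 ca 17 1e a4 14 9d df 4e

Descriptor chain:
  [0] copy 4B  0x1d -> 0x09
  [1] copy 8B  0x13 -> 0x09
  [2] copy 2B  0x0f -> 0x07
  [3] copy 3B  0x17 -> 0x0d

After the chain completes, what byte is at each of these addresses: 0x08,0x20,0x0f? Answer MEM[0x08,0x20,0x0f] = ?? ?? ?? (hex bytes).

#0 dst[0x09+4] := {0x1e,0xa4,0x14,0x9d}
#1 dst[0x09+8] := {0x58,0xcc,0x93,0x07,0xb8,0x2c,0x3b,0x03}
#2 dst[0x07+2] := {0x3b,0x03}
#3 dst[0x0d+3] := {0xb8,0x2c,0x3b}
query mem[0x08]=0x03, mem[0x20]=0x9d, mem[0x0f]=0x3b

MEM[0x08,0x20,0x0f] = 03 9d 3b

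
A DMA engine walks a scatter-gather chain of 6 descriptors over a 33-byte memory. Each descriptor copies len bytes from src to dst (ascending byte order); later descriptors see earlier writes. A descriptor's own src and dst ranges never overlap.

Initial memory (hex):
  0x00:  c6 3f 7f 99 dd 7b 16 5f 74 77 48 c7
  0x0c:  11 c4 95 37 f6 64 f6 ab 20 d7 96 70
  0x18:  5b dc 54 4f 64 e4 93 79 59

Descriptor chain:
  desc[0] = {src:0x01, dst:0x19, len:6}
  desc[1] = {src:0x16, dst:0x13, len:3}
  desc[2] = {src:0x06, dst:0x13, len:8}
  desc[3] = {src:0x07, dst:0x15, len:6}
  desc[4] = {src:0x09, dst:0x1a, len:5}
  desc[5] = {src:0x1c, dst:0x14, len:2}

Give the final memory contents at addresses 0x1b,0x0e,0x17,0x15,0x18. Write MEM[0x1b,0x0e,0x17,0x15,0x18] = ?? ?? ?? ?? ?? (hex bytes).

D0: mem[0x19..0x1e] <- [3f 7f 99 dd 7b 16]
D1: mem[0x13..0x15] <- [96 70 5b]
D2: mem[0x13..0x1a] <- [16 5f 74 77 48 c7 11 c4]
D3: mem[0x15..0x1a] <- [5f 74 77 48 c7 11]
D4: mem[0x1a..0x1e] <- [77 48 c7 11 c4]
D5: mem[0x14..0x15] <- [c7 11]
query mem[0x1b]=0x48, mem[0x0e]=0x95, mem[0x17]=0x77, mem[0x15]=0x11, mem[0x18]=0x48

MEM[0x1b,0x0e,0x17,0x15,0x18] = 48 95 77 11 48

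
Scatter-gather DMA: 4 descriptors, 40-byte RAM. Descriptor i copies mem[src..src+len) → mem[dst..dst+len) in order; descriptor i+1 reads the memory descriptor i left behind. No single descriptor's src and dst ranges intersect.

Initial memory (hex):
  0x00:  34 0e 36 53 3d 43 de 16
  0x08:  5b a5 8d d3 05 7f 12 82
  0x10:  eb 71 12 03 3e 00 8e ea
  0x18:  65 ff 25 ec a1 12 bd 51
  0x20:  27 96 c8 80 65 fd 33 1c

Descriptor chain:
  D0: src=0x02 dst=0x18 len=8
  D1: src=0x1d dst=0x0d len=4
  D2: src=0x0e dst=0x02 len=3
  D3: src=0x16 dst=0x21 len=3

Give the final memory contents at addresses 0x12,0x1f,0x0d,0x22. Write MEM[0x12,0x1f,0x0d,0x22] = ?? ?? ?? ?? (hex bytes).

  after D0: wrote 8B at 0x18 = 36533d43de165ba5
  after D1: wrote 4B at 0x0d = 165ba527
  after D2: wrote 3B at 0x02 = 5ba527
  after D3: wrote 3B at 0x21 = 8eea36
query mem[0x12]=0x12, mem[0x1f]=0xa5, mem[0x0d]=0x16, mem[0x22]=0xea

MEM[0x12,0x1f,0x0d,0x22] = 12 a5 16 ea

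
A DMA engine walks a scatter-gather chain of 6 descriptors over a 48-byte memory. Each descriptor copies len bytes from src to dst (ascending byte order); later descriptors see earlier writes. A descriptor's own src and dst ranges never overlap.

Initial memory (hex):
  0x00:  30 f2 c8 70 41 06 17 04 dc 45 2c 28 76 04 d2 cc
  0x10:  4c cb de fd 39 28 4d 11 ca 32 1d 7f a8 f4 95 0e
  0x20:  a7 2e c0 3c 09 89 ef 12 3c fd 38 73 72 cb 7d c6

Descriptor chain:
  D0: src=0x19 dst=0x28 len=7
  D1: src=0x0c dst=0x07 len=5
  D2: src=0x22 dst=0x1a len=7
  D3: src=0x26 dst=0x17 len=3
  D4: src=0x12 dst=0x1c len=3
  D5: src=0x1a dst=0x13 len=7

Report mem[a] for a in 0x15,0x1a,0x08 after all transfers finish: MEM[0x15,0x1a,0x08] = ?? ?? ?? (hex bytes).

MEM[0x15,0x1a,0x08] = de c0 04

[0] 0x19->0x28 len=7 : 32 1d 7f a8 f4 95 0e
[1] 0x0c->0x07 len=5 : 76 04 d2 cc 4c
[2] 0x22->0x1a len=7 : c0 3c 09 89 ef 12 32
[3] 0x26->0x17 len=3 : ef 12 32
[4] 0x12->0x1c len=3 : de fd 39
[5] 0x1a->0x13 len=7 : c0 3c de fd 39 12 32
query mem[0x15]=0xde, mem[0x1a]=0xc0, mem[0x08]=0x04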